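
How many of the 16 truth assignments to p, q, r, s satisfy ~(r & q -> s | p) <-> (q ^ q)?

p  q  r  s     (~((r & q) -> (s | p)) <-> (q ^ q))
F  F  F  F                      T                 
F  F  F  T                      T                 
F  F  T  F                      T                 
F  F  T  T                      T                 
F  T  F  F                      T                 
F  T  F  T                      T                 
F  T  T  F                      F                 
F  T  T  T                      T                 
T  F  F  F                      T                 
T  F  F  T                      T                 
T  F  T  F                      T                 
T  F  T  T                      T                 
T  T  F  F                      T                 
T  T  F  T                      T                 
T  T  T  F                      T                 
T  T  T  T                      T                 
The formula is true on 15 of the 16 rows.

15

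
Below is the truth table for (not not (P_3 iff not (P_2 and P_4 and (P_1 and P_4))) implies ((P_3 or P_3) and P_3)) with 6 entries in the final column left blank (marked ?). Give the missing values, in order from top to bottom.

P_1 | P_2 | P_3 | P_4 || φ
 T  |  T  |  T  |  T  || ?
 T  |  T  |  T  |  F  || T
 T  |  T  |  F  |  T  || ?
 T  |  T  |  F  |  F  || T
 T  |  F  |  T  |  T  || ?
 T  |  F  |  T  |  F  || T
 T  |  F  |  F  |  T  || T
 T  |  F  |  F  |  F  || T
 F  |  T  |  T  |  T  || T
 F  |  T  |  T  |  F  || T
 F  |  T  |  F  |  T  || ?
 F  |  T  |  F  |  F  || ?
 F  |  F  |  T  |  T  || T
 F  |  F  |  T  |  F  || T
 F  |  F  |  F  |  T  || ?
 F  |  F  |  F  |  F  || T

Row P_1=T, P_2=T, P_3=T, P_4=T: not not (P_3 iff not (P_2 and P_4 and (P_1 and P_4))) = F, ((P_3 or P_3) and P_3) = T, so the formula = T.
Row P_1=T, P_2=T, P_3=F, P_4=T: not not (P_3 iff not (P_2 and P_4 and (P_1 and P_4))) = T, ((P_3 or P_3) and P_3) = F, so the formula = F.
Row P_1=T, P_2=F, P_3=T, P_4=T: not not (P_3 iff not (P_2 and P_4 and (P_1 and P_4))) = T, ((P_3 or P_3) and P_3) = T, so the formula = T.
Row P_1=F, P_2=T, P_3=F, P_4=T: not not (P_3 iff not (P_2 and P_4 and (P_1 and P_4))) = F, ((P_3 or P_3) and P_3) = F, so the formula = T.
Row P_1=F, P_2=T, P_3=F, P_4=F: not not (P_3 iff not (P_2 and P_4 and (P_1 and P_4))) = F, ((P_3 or P_3) and P_3) = F, so the formula = T.
Row P_1=F, P_2=F, P_3=F, P_4=T: not not (P_3 iff not (P_2 and P_4 and (P_1 and P_4))) = F, ((P_3 or P_3) and P_3) = F, so the formula = T.

T, F, T, T, T, T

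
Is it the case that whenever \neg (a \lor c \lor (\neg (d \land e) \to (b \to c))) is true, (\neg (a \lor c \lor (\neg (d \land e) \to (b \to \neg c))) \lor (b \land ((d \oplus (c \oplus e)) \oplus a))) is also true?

a  b  c  d  e  |  φ  ψ
F  F  F  F  F  |  F  F
F  F  F  F  T  |  F  F
F  F  F  T  F  |  F  F
F  F  F  T  T  |  F  F
F  F  T  F  F  |  F  F
F  F  T  F  T  |  F  F
F  F  T  T  F  |  F  F
F  F  T  T  T  |  F  F
F  T  F  F  F  |  T  F
F  T  F  F  T  |  T  T
F  T  F  T  F  |  T  T
F  T  F  T  T  |  F  F
F  T  T  F  F  |  F  T
F  T  T  F  T  |  F  F
F  T  T  T  F  |  F  F
F  T  T  T  T  |  F  T
T  F  F  F  F  |  F  F
T  F  F  F  T  |  F  F
T  F  F  T  F  |  F  F
T  F  F  T  T  |  F  F
T  F  T  F  F  |  F  F
T  F  T  F  T  |  F  F
T  F  T  T  F  |  F  F
T  F  T  T  T  |  F  F
T  T  F  F  F  |  F  T
T  T  F  F  T  |  F  F
T  T  F  T  F  |  F  F
T  T  F  T  T  |  F  T
T  T  T  F  F  |  F  F
T  T  T  F  T  |  F  T
T  T  T  T  F  |  F  T
T  T  T  T  T  |  F  F
At a=F, b=T, c=F, d=F, e=F we have φ true but ψ false, so φ does not entail ψ.

no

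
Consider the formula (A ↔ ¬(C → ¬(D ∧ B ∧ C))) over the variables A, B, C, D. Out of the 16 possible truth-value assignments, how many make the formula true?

A | B | C | D | (A ↔ ¬(C → ¬(D ∧ B ∧ C)))
- | - | - | - | -------------------------
T | T | T | T |             T            
T | T | T | F |             F            
T | T | F | T |             F            
T | T | F | F |             F            
T | F | T | T |             F            
T | F | T | F |             F            
T | F | F | T |             F            
T | F | F | F |             F            
F | T | T | T |             F            
F | T | T | F |             T            
F | T | F | T |             T            
F | T | F | F |             T            
F | F | T | T |             T            
F | F | T | F |             T            
F | F | F | T |             T            
F | F | F | F |             T            
The formula is true on 8 of the 16 rows.

8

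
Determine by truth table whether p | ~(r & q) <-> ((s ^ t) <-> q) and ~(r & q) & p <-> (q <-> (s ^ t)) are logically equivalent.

p | q | r | s | t || φ | ψ
1 | 1 | 1 | 1 | 1 || 0 | 1
1 | 1 | 1 | 1 | 0 || 1 | 0
1 | 1 | 1 | 0 | 1 || 1 | 0
1 | 1 | 1 | 0 | 0 || 0 | 1
1 | 1 | 0 | 1 | 1 || 0 | 0
1 | 1 | 0 | 1 | 0 || 1 | 1
1 | 1 | 0 | 0 | 1 || 1 | 1
1 | 1 | 0 | 0 | 0 || 0 | 0
1 | 0 | 1 | 1 | 1 || 1 | 1
1 | 0 | 1 | 1 | 0 || 0 | 0
1 | 0 | 1 | 0 | 1 || 0 | 0
1 | 0 | 1 | 0 | 0 || 1 | 1
1 | 0 | 0 | 1 | 1 || 1 | 1
1 | 0 | 0 | 1 | 0 || 0 | 0
1 | 0 | 0 | 0 | 1 || 0 | 0
1 | 0 | 0 | 0 | 0 || 1 | 1
0 | 1 | 1 | 1 | 1 || 1 | 1
0 | 1 | 1 | 1 | 0 || 0 | 0
0 | 1 | 1 | 0 | 1 || 0 | 0
0 | 1 | 1 | 0 | 0 || 1 | 1
0 | 1 | 0 | 1 | 1 || 0 | 1
0 | 1 | 0 | 1 | 0 || 1 | 0
0 | 1 | 0 | 0 | 1 || 1 | 0
0 | 1 | 0 | 0 | 0 || 0 | 1
0 | 0 | 1 | 1 | 1 || 1 | 0
0 | 0 | 1 | 1 | 0 || 0 | 1
0 | 0 | 1 | 0 | 1 || 0 | 1
0 | 0 | 1 | 0 | 0 || 1 | 0
0 | 0 | 0 | 1 | 1 || 1 | 0
0 | 0 | 0 | 1 | 0 || 0 | 1
0 | 0 | 0 | 0 | 1 || 0 | 1
0 | 0 | 0 | 0 | 0 || 1 | 0
The columns differ at p=1, q=1, r=1, s=1, t=1 (φ=0, ψ=1), so they are not equivalent.

not equivalent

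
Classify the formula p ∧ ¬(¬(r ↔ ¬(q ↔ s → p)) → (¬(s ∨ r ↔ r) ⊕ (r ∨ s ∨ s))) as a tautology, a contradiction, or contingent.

  p   |   q   |   r   |   s   | (s → p) | (q ↔ (s → p)) | ¬(q ↔ (s → p)) | (r ↔ ¬(q ↔ (s → p))) | ¬(r ↔ ¬(q ↔ (s → p))) | (s ∨ r) | ((s ∨ r) ↔ r) | ¬((s ∨ r) ↔ r) | (r ∨ s ∨ s) |   φ  
----- | ----- | ----- | ----- | ------- | ------------- | -------------- | -------------------- | --------------------- | ------- | ------------- | -------------- | ----------- | -----
False | False | False | False |   True  |     False     |      True      |        False         |          True         |  False  |      True     |     False      |    False    | False
False | False | False |  True |  False  |      True     |     False      |         True         |         False         |   True  |     False     |      True      |     True    | False
False | False |  True | False |   True  |     False     |      True      |         True         |         False         |   True  |      True     |     False      |     True    | False
False | False |  True |  True |  False  |      True     |     False      |        False         |          True         |   True  |      True     |     False      |     True    | False
False |  True | False | False |   True  |      True     |     False      |         True         |         False         |  False  |      True     |     False      |    False    | False
False |  True | False |  True |  False  |     False     |      True      |        False         |          True         |   True  |     False     |      True      |     True    | False
False |  True |  True | False |   True  |      True     |     False      |        False         |          True         |   True  |      True     |     False      |     True    | False
False |  True |  True |  True |  False  |     False     |      True      |         True         |         False         |   True  |      True     |     False      |     True    | False
 True | False | False | False |   True  |     False     |      True      |        False         |          True         |  False  |      True     |     False      |    False    |  True
 True | False | False |  True |   True  |     False     |      True      |        False         |          True         |   True  |     False     |      True      |     True    |  True
 True | False |  True | False |   True  |     False     |      True      |         True         |         False         |   True  |      True     |     False      |     True    | False
 True | False |  True |  True |   True  |     False     |      True      |         True         |         False         |   True  |      True     |     False      |     True    | False
 True |  True | False | False |   True  |      True     |     False      |         True         |         False         |  False  |      True     |     False      |    False    | False
 True |  True | False |  True |   True  |      True     |     False      |         True         |         False         |   True  |     False     |      True      |     True    | False
 True |  True |  True | False |   True  |      True     |     False      |        False         |          True         |   True  |      True     |     False      |     True    | False
 True |  True |  True |  True |   True  |      True     |     False      |        False         |          True         |   True  |      True     |     False      |     True    | False
2 of 16 rows are True, so the formula is contingent.

contingent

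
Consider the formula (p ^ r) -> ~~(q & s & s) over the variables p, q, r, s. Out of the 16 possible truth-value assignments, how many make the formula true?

p | q | r | s || (p ^ r) | (q & s & s) | ~(q & s & s) | ~~(q & s & s) | ((p ^ r) -> ~~(q & s & s))
F | F | F | F ||    F    |      F      |      T       |       F       |             T             
F | F | F | T ||    F    |      F      |      T       |       F       |             T             
F | F | T | F ||    T    |      F      |      T       |       F       |             F             
F | F | T | T ||    T    |      F      |      T       |       F       |             F             
F | T | F | F ||    F    |      F      |      T       |       F       |             T             
F | T | F | T ||    F    |      T      |      F       |       T       |             T             
F | T | T | F ||    T    |      F      |      T       |       F       |             F             
F | T | T | T ||    T    |      T      |      F       |       T       |             T             
T | F | F | F ||    T    |      F      |      T       |       F       |             F             
T | F | F | T ||    T    |      F      |      T       |       F       |             F             
T | F | T | F ||    F    |      F      |      T       |       F       |             T             
T | F | T | T ||    F    |      F      |      T       |       F       |             T             
T | T | F | F ||    T    |      F      |      T       |       F       |             F             
T | T | F | T ||    T    |      T      |      F       |       T       |             T             
T | T | T | F ||    F    |      F      |      T       |       F       |             T             
T | T | T | T ||    F    |      T      |      F       |       T       |             T             
The formula is true on 10 of the 16 rows.

10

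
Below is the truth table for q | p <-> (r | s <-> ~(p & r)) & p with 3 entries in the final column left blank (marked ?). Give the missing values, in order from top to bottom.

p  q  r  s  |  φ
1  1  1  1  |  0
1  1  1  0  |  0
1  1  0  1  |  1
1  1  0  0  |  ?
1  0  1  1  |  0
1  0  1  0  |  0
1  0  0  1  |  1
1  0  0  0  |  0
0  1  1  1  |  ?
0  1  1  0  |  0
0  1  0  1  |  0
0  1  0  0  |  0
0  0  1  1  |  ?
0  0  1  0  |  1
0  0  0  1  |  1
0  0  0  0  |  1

0, 0, 1

Row p=1, q=1, r=0, s=0: (q | p) = 1, ((r | s <-> ~(p & r)) & p) = 0, so the formula = 0.
Row p=0, q=1, r=1, s=1: (q | p) = 1, ((r | s <-> ~(p & r)) & p) = 0, so the formula = 0.
Row p=0, q=0, r=1, s=1: (q | p) = 0, ((r | s <-> ~(p & r)) & p) = 0, so the formula = 1.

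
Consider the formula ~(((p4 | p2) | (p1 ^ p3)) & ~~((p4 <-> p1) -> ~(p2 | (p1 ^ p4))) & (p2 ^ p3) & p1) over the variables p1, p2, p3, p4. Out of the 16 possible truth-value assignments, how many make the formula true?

14

p1  p2  p3  p4     (p4 | p2)  (p1 ^ p3)  ((p4 | p2) | (p1 ^ p3))  (p4 <-> p1)  (p1 ^ p4)  (p2 | (p1 ^ p4))  ~(p2 | (p1 ^ p4))  (p2 ^ p3)  φ
F   F   F   F          F          F                 F                  T           F             F                  T              F      T
F   F   F   T          T          F                 T                  F           T             T                  F              F      T
F   F   T   F          F          T                 T                  T           F             F                  T              T      T
F   F   T   T          T          T                 T                  F           T             T                  F              T      T
F   T   F   F          T          F                 T                  T           F             T                  F              T      T
F   T   F   T          T          F                 T                  F           T             T                  F              T      T
F   T   T   F          T          T                 T                  T           F             T                  F              F      T
F   T   T   T          T          T                 T                  F           T             T                  F              F      T
T   F   F   F          F          T                 T                  F           T             T                  F              F      T
T   F   F   T          T          T                 T                  T           F             F                  T              F      T
T   F   T   F          F          F                 F                  F           T             T                  F              T      T
T   F   T   T          T          F                 T                  T           F             F                  T              T      F
T   T   F   F          T          T                 T                  F           T             T                  F              T      F
T   T   F   T          T          T                 T                  T           F             T                  F              T      T
T   T   T   F          T          F                 T                  F           T             T                  F              F      T
T   T   T   T          T          F                 T                  T           F             T                  F              F      T
The formula is true on 14 of the 16 rows.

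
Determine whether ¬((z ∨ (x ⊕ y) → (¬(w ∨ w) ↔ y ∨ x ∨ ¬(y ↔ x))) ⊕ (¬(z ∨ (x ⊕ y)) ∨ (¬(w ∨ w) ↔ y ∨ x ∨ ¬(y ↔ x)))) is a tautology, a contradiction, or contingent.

tautology

x | y | z | w || φ
1 | 1 | 1 | 1 || 1
1 | 1 | 1 | 0 || 1
1 | 1 | 0 | 1 || 1
1 | 1 | 0 | 0 || 1
1 | 0 | 1 | 1 || 1
1 | 0 | 1 | 0 || 1
1 | 0 | 0 | 1 || 1
1 | 0 | 0 | 0 || 1
0 | 1 | 1 | 1 || 1
0 | 1 | 1 | 0 || 1
0 | 1 | 0 | 1 || 1
0 | 1 | 0 | 0 || 1
0 | 0 | 1 | 1 || 1
0 | 0 | 1 | 0 || 1
0 | 0 | 0 | 1 || 1
0 | 0 | 0 | 0 || 1
Every row is 1, so the formula is a tautology.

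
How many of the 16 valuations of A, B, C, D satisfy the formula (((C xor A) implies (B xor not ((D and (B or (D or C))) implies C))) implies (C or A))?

12

A  B  C  D  |  φ
1  1  1  1  |  1
1  1  1  0  |  1
1  1  0  1  |  1
1  1  0  0  |  1
1  0  1  1  |  1
1  0  1  0  |  1
1  0  0  1  |  1
1  0  0  0  |  1
0  1  1  1  |  1
0  1  1  0  |  1
0  1  0  1  |  0
0  1  0  0  |  0
0  0  1  1  |  1
0  0  1  0  |  1
0  0  0  1  |  0
0  0  0  0  |  0
The formula is true on 12 of the 16 rows.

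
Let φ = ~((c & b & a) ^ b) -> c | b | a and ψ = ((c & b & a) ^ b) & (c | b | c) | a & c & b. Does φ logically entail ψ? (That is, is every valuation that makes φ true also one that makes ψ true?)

no

a | b | c | φ | ψ
- | - | - | - | -
1 | 1 | 1 | 1 | 1
1 | 1 | 0 | 1 | 1
1 | 0 | 1 | 1 | 0
1 | 0 | 0 | 1 | 0
0 | 1 | 1 | 1 | 1
0 | 1 | 0 | 1 | 1
0 | 0 | 1 | 1 | 0
0 | 0 | 0 | 0 | 0
At a=1, b=0, c=1 we have φ true but ψ false, so φ does not entail ψ.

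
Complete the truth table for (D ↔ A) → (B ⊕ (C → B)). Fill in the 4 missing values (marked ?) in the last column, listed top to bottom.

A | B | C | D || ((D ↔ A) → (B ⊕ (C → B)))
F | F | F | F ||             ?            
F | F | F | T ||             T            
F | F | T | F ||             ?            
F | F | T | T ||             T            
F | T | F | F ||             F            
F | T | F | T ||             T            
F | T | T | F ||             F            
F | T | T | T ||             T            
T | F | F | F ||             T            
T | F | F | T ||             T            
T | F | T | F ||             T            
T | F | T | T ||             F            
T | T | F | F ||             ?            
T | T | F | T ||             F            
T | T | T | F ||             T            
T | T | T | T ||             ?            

T, F, T, F

Row A=F, B=F, C=F, D=F: (D ↔ A) = T, (B ⊕ (C → B)) = T, so ((D ↔ A) → (B ⊕ (C → B))) = T.
Row A=F, B=F, C=T, D=F: (D ↔ A) = T, (B ⊕ (C → B)) = F, so ((D ↔ A) → (B ⊕ (C → B))) = F.
Row A=T, B=T, C=F, D=F: (D ↔ A) = F, (B ⊕ (C → B)) = F, so ((D ↔ A) → (B ⊕ (C → B))) = T.
Row A=T, B=T, C=T, D=T: (D ↔ A) = T, (B ⊕ (C → B)) = F, so ((D ↔ A) → (B ⊕ (C → B))) = F.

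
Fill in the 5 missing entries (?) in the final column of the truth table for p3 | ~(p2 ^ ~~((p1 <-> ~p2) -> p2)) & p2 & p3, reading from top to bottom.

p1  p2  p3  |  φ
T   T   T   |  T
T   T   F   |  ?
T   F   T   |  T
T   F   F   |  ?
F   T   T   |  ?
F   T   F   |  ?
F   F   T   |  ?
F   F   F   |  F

Row p1=T, p2=T, p3=F: (~(p2 ^ ~~((p1 <-> ~p2) -> p2)) & p2 & p3) = F, so the formula = F.
Row p1=T, p2=F, p3=F: (~(p2 ^ ~~((p1 <-> ~p2) -> p2)) & p2 & p3) = F, so the formula = F.
Row p1=F, p2=T, p3=T: (~(p2 ^ ~~((p1 <-> ~p2) -> p2)) & p2 & p3) = T, so the formula = T.
Row p1=F, p2=T, p3=F: (~(p2 ^ ~~((p1 <-> ~p2) -> p2)) & p2 & p3) = F, so the formula = F.
Row p1=F, p2=F, p3=T: (~(p2 ^ ~~((p1 <-> ~p2) -> p2)) & p2 & p3) = F, so the formula = T.

F, F, T, F, T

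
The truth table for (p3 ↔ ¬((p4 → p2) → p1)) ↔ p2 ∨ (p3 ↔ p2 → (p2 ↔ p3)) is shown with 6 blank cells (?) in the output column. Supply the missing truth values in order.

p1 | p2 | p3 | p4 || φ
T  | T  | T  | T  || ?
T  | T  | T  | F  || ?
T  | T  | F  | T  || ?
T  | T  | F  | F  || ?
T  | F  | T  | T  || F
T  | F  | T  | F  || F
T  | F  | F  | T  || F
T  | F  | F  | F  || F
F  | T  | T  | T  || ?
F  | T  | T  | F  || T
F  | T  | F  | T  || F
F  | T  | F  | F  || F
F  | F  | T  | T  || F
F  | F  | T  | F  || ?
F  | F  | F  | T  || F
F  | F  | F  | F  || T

Row p1=T, p2=T, p3=T, p4=T: (p3 ↔ ¬((p4 → p2) → p1)) = F, (p2 ∨ (p3 ↔ p2 → (p2 ↔ p3))) = T, so the formula = F.
Row p1=T, p2=T, p3=T, p4=F: (p3 ↔ ¬((p4 → p2) → p1)) = F, (p2 ∨ (p3 ↔ p2 → (p2 ↔ p3))) = T, so the formula = F.
Row p1=T, p2=T, p3=F, p4=T: (p3 ↔ ¬((p4 → p2) → p1)) = T, (p2 ∨ (p3 ↔ p2 → (p2 ↔ p3))) = T, so the formula = T.
Row p1=T, p2=T, p3=F, p4=F: (p3 ↔ ¬((p4 → p2) → p1)) = T, (p2 ∨ (p3 ↔ p2 → (p2 ↔ p3))) = T, so the formula = T.
Row p1=F, p2=T, p3=T, p4=T: (p3 ↔ ¬((p4 → p2) → p1)) = T, (p2 ∨ (p3 ↔ p2 → (p2 ↔ p3))) = T, so the formula = T.
Row p1=F, p2=F, p3=T, p4=F: (p3 ↔ ¬((p4 → p2) → p1)) = T, (p2 ∨ (p3 ↔ p2 → (p2 ↔ p3))) = T, so the formula = T.

F, F, T, T, T, T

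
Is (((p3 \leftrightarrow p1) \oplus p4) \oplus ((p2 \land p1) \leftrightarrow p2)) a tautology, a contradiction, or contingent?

p1 | p2 | p3 | p4 | φ
-- | -- | -- | -- | -
T  | T  | T  | T  | T
T  | T  | T  | F  | F
T  | T  | F  | T  | F
T  | T  | F  | F  | T
T  | F  | T  | T  | T
T  | F  | T  | F  | F
T  | F  | F  | T  | F
T  | F  | F  | F  | T
F  | T  | T  | T  | T
F  | T  | T  | F  | F
F  | T  | F  | T  | F
F  | T  | F  | F  | T
F  | F  | T  | T  | F
F  | F  | T  | F  | T
F  | F  | F  | T  | T
F  | F  | F  | F  | F
8 of 16 rows are T, so the formula is contingent.

contingent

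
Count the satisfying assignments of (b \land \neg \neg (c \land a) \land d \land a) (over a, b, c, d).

a  b  c  d  |  (c \land a)  \neg (c \land a)  \neg \neg (c \land a)  φ
1  1  1  1  |       1              0                    1            1
1  1  1  0  |       1              0                    1            0
1  1  0  1  |       0              1                    0            0
1  1  0  0  |       0              1                    0            0
1  0  1  1  |       1              0                    1            0
1  0  1  0  |       1              0                    1            0
1  0  0  1  |       0              1                    0            0
1  0  0  0  |       0              1                    0            0
0  1  1  1  |       0              1                    0            0
0  1  1  0  |       0              1                    0            0
0  1  0  1  |       0              1                    0            0
0  1  0  0  |       0              1                    0            0
0  0  1  1  |       0              1                    0            0
0  0  1  0  |       0              1                    0            0
0  0  0  1  |       0              1                    0            0
0  0  0  0  |       0              1                    0            0
The formula is true on 1 of the 16 rows.

1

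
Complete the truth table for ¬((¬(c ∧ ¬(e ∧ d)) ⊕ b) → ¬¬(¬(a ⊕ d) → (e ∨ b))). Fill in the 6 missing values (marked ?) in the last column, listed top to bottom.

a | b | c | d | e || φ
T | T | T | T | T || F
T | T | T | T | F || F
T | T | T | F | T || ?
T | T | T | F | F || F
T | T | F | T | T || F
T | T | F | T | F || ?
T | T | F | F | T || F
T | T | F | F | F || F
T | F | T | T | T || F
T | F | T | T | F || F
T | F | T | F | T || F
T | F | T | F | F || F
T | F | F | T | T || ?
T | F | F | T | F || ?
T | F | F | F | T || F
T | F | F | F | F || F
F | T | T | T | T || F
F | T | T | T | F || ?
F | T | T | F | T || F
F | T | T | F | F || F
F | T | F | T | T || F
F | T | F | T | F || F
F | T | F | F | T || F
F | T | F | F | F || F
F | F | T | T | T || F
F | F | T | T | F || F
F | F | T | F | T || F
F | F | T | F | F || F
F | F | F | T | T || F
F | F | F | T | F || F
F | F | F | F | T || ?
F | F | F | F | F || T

F, F, F, T, F, F

Row a=T, b=T, c=T, d=F, e=T: (¬(c ∧ ¬(e ∧ d)) ⊕ b) = T, ¬¬(¬(a ⊕ d) → (e ∨ b)) = T, ((¬(c ∧ ¬(e ∧ d)) ⊕ b) → ¬¬(¬(a ⊕ d) → (e ∨ b))) = T, so the formula = F.
Row a=T, b=T, c=F, d=T, e=F: (¬(c ∧ ¬(e ∧ d)) ⊕ b) = F, ¬¬(¬(a ⊕ d) → (e ∨ b)) = T, ((¬(c ∧ ¬(e ∧ d)) ⊕ b) → ¬¬(¬(a ⊕ d) → (e ∨ b))) = T, so the formula = F.
Row a=T, b=F, c=F, d=T, e=T: (¬(c ∧ ¬(e ∧ d)) ⊕ b) = T, ¬¬(¬(a ⊕ d) → (e ∨ b)) = T, ((¬(c ∧ ¬(e ∧ d)) ⊕ b) → ¬¬(¬(a ⊕ d) → (e ∨ b))) = T, so the formula = F.
Row a=T, b=F, c=F, d=T, e=F: (¬(c ∧ ¬(e ∧ d)) ⊕ b) = T, ¬¬(¬(a ⊕ d) → (e ∨ b)) = F, ((¬(c ∧ ¬(e ∧ d)) ⊕ b) → ¬¬(¬(a ⊕ d) → (e ∨ b))) = F, so the formula = T.
Row a=F, b=T, c=T, d=T, e=F: (¬(c ∧ ¬(e ∧ d)) ⊕ b) = T, ¬¬(¬(a ⊕ d) → (e ∨ b)) = T, ((¬(c ∧ ¬(e ∧ d)) ⊕ b) → ¬¬(¬(a ⊕ d) → (e ∨ b))) = T, so the formula = F.
Row a=F, b=F, c=F, d=F, e=T: (¬(c ∧ ¬(e ∧ d)) ⊕ b) = T, ¬¬(¬(a ⊕ d) → (e ∨ b)) = T, ((¬(c ∧ ¬(e ∧ d)) ⊕ b) → ¬¬(¬(a ⊕ d) → (e ∨ b))) = T, so the formula = F.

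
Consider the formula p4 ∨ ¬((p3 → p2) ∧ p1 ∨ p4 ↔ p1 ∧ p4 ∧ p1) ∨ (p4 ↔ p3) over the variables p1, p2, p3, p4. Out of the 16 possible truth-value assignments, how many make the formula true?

p1 | p2 | p3 | p4 | φ
-- | -- | -- | -- | -
T  | T  | T  | T  | T
T  | T  | T  | F  | T
T  | T  | F  | T  | T
T  | T  | F  | F  | T
T  | F  | T  | T  | T
T  | F  | T  | F  | F
T  | F  | F  | T  | T
T  | F  | F  | F  | T
F  | T  | T  | T  | T
F  | T  | T  | F  | F
F  | T  | F  | T  | T
F  | T  | F  | F  | T
F  | F  | T  | T  | T
F  | F  | T  | F  | F
F  | F  | F  | T  | T
F  | F  | F  | F  | T
The formula is true on 13 of the 16 rows.

13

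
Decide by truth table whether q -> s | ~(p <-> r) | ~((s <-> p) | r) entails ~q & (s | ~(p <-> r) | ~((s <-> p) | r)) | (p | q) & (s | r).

p | q | r | s || φ | ψ
T | T | T | T || T | T
T | T | T | F || F | T
T | T | F | T || T | T
T | T | F | F || T | F
T | F | T | T || T | T
T | F | T | F || T | T
T | F | F | T || T | T
T | F | F | F || T | T
F | T | T | T || T | T
F | T | T | F || T | T
F | T | F | T || T | T
F | T | F | F || F | F
F | F | T | T || T | T
F | F | T | F || T | T
F | F | F | T || T | T
F | F | F | F || T | F
At p=T, q=T, r=F, s=F we have φ true but ψ false, so φ does not entail ψ.

no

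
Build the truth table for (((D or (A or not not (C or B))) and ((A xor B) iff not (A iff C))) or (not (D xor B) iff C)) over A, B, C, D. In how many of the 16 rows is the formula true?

A  B  C  D  |  φ
F  F  F  F  |  F
F  F  F  T  |  T
F  F  T  F  |  T
F  F  T  T  |  F
F  T  F  F  |  T
F  T  F  T  |  F
F  T  T  F  |  T
F  T  T  T  |  T
T  F  F  F  |  T
T  F  F  T  |  T
T  F  T  F  |  T
T  F  T  T  |  F
T  T  F  F  |  T
T  T  F  T  |  F
T  T  T  F  |  T
T  T  T  T  |  T
The formula is true on 11 of the 16 rows.

11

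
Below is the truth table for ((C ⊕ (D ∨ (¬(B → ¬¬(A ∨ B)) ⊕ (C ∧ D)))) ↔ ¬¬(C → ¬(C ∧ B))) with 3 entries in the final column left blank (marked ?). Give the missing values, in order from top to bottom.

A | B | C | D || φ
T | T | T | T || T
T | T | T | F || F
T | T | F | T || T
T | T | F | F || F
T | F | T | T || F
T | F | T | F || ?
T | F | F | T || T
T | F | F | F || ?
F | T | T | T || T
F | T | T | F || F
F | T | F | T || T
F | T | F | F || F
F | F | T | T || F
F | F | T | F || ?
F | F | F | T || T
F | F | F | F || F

T, F, T

Row A=T, B=F, C=T, D=F: (C ⊕ (D ∨ (¬(B → ¬¬(A ∨ B)) ⊕ (C ∧ D)))) = T, ¬¬(C → ¬(C ∧ B)) = T, so the formula = T.
Row A=T, B=F, C=F, D=F: (C ⊕ (D ∨ (¬(B → ¬¬(A ∨ B)) ⊕ (C ∧ D)))) = F, ¬¬(C → ¬(C ∧ B)) = T, so the formula = F.
Row A=F, B=F, C=T, D=F: (C ⊕ (D ∨ (¬(B → ¬¬(A ∨ B)) ⊕ (C ∧ D)))) = T, ¬¬(C → ¬(C ∧ B)) = T, so the formula = T.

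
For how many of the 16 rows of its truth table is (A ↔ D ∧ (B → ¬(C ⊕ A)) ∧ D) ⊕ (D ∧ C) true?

6

A | B | C | D | φ
- | - | - | - | -
1 | 1 | 1 | 1 | 0
1 | 1 | 1 | 0 | 0
1 | 1 | 0 | 1 | 0
1 | 1 | 0 | 0 | 0
1 | 0 | 1 | 1 | 0
1 | 0 | 1 | 0 | 0
1 | 0 | 0 | 1 | 1
1 | 0 | 0 | 0 | 0
0 | 1 | 1 | 1 | 0
0 | 1 | 1 | 0 | 1
0 | 1 | 0 | 1 | 0
0 | 1 | 0 | 0 | 1
0 | 0 | 1 | 1 | 1
0 | 0 | 1 | 0 | 1
0 | 0 | 0 | 1 | 0
0 | 0 | 0 | 0 | 1
The formula is true on 6 of the 16 rows.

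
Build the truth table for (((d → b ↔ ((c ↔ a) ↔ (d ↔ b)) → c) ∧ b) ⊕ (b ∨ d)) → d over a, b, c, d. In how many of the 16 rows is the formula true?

15

a  b  c  d  |  (d → b)  (c ↔ a)  (d ↔ b)  ((c ↔ a) ↔ (d ↔ b))  (((c ↔ a) ↔ (d ↔ b)) → c)  (b ∨ d)  φ
F  F  F  F  |     T        T        T              T                       F                 F     T
F  F  F  T  |     F        T        F              F                       T                 T     T
F  F  T  F  |     T        F        T              F                       T                 F     T
F  F  T  T  |     F        F        F              T                       T                 T     T
F  T  F  F  |     T        T        F              F                       T                 T     T
F  T  F  T  |     T        T        T              T                       F                 T     T
F  T  T  F  |     T        F        F              T                       T                 T     T
F  T  T  T  |     T        F        T              F                       T                 T     T
T  F  F  F  |     T        F        T              F                       T                 F     T
T  F  F  T  |     F        F        F              T                       F                 T     T
T  F  T  F  |     T        T        T              T                       T                 F     T
T  F  T  T  |     F        T        F              F                       T                 T     T
T  T  F  F  |     T        F        F              T                       F                 T     F
T  T  F  T  |     T        F        T              F                       T                 T     T
T  T  T  F  |     T        T        F              F                       T                 T     T
T  T  T  T  |     T        T        T              T                       T                 T     T
The formula is true on 15 of the 16 rows.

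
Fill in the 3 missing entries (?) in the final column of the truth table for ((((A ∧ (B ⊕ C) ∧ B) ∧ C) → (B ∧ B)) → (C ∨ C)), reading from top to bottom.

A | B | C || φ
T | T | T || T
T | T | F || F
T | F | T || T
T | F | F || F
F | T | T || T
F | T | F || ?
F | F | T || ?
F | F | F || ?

F, T, F

Row A=F, B=T, C=F: (((A ∧ (B ⊕ C) ∧ B) ∧ C) → (B ∧ B)) = T, (C ∨ C) = F, so the formula = F.
Row A=F, B=F, C=T: (((A ∧ (B ⊕ C) ∧ B) ∧ C) → (B ∧ B)) = T, (C ∨ C) = T, so the formula = T.
Row A=F, B=F, C=F: (((A ∧ (B ⊕ C) ∧ B) ∧ C) → (B ∧ B)) = T, (C ∨ C) = F, so the formula = F.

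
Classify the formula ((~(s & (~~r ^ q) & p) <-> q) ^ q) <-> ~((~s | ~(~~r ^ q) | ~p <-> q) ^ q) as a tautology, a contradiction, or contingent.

contradiction

p | q | r | s | φ
- | - | - | - | -
T | T | T | T | F
T | T | T | F | F
T | T | F | T | F
T | T | F | F | F
T | F | T | T | F
T | F | T | F | F
T | F | F | T | F
T | F | F | F | F
F | T | T | T | F
F | T | T | F | F
F | T | F | T | F
F | T | F | F | F
F | F | T | T | F
F | F | T | F | F
F | F | F | T | F
F | F | F | F | F
Every row is F, so the formula is a contradiction.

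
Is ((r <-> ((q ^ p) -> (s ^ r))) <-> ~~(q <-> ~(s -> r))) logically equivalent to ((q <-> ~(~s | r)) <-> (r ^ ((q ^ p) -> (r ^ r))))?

  p   |   q   |   r   |   s   ||   φ   |   ψ  
 True |  True |  True |  True || False |  True
 True |  True |  True | False || False |  True
 True |  True | False |  True || False |  True
 True |  True | False | False ||  True | False
 True | False |  True |  True || False |  True
 True | False |  True | False ||  True |  True
 True | False | False |  True ||  True |  True
 True | False | False | False ||  True | False
False |  True |  True |  True ||  True | False
False |  True |  True | False || False | False
False |  True | False |  True || False | False
False |  True | False | False || False |  True
False | False |  True |  True ||  True | False
False | False |  True | False ||  True | False
False | False | False |  True ||  True | False
False | False | False | False || False |  True
The columns differ at p=True, q=True, r=True, s=True (φ=False, ψ=True), so they are not equivalent.

not equivalent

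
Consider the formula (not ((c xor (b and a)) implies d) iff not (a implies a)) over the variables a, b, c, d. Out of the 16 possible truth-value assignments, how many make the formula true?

a | b | c | d || φ
1 | 1 | 1 | 1 || 1
1 | 1 | 1 | 0 || 1
1 | 1 | 0 | 1 || 1
1 | 1 | 0 | 0 || 0
1 | 0 | 1 | 1 || 1
1 | 0 | 1 | 0 || 0
1 | 0 | 0 | 1 || 1
1 | 0 | 0 | 0 || 1
0 | 1 | 1 | 1 || 1
0 | 1 | 1 | 0 || 0
0 | 1 | 0 | 1 || 1
0 | 1 | 0 | 0 || 1
0 | 0 | 1 | 1 || 1
0 | 0 | 1 | 0 || 0
0 | 0 | 0 | 1 || 1
0 | 0 | 0 | 0 || 1
The formula is true on 12 of the 16 rows.

12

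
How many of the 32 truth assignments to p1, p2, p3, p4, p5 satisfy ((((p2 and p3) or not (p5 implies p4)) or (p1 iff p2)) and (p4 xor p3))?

p1 | p2 | p3 | p4 | p5 | φ
-- | -- | -- | -- | -- | -
T  | T  | T  | T  | T  | F
T  | T  | T  | T  | F  | F
T  | T  | T  | F  | T  | T
T  | T  | T  | F  | F  | T
T  | T  | F  | T  | T  | T
T  | T  | F  | T  | F  | T
T  | T  | F  | F  | T  | F
T  | T  | F  | F  | F  | F
T  | F  | T  | T  | T  | F
T  | F  | T  | T  | F  | F
T  | F  | T  | F  | T  | T
T  | F  | T  | F  | F  | F
T  | F  | F  | T  | T  | F
T  | F  | F  | T  | F  | F
T  | F  | F  | F  | T  | F
T  | F  | F  | F  | F  | F
F  | T  | T  | T  | T  | F
F  | T  | T  | T  | F  | F
F  | T  | T  | F  | T  | T
F  | T  | T  | F  | F  | T
F  | T  | F  | T  | T  | F
F  | T  | F  | T  | F  | F
F  | T  | F  | F  | T  | F
F  | T  | F  | F  | F  | F
F  | F  | T  | T  | T  | F
F  | F  | T  | T  | F  | F
F  | F  | T  | F  | T  | T
F  | F  | T  | F  | F  | T
F  | F  | F  | T  | T  | T
F  | F  | F  | T  | F  | T
F  | F  | F  | F  | T  | F
F  | F  | F  | F  | F  | F
The formula is true on 11 of the 32 rows.

11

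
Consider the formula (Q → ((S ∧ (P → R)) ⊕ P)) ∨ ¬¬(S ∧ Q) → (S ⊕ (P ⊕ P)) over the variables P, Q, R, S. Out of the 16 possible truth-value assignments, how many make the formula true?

P | Q | R | S | (P → R) | (S ∧ (P → R)) | ((S ∧ (P → R)) ⊕ P) | (Q → ((S ∧ (P → R)) ⊕ P)) | (S ∧ Q) | ¬(S ∧ Q) | ¬¬(S ∧ Q) | (P ⊕ P) | (S ⊕ (P ⊕ P)) | φ
- | - | - | - | ------- | ------------- | ------------------- | ------------------------- | ------- | -------- | --------- | ------- | ------------- | -
0 | 0 | 0 | 0 |    1    |       0       |          0          |             1             |    0    |    1     |     0     |    0    |       0       | 0
0 | 0 | 0 | 1 |    1    |       1       |          1          |             1             |    0    |    1     |     0     |    0    |       1       | 1
0 | 0 | 1 | 0 |    1    |       0       |          0          |             1             |    0    |    1     |     0     |    0    |       0       | 0
0 | 0 | 1 | 1 |    1    |       1       |          1          |             1             |    0    |    1     |     0     |    0    |       1       | 1
0 | 1 | 0 | 0 |    1    |       0       |          0          |             0             |    0    |    1     |     0     |    0    |       0       | 1
0 | 1 | 0 | 1 |    1    |       1       |          1          |             1             |    1    |    0     |     1     |    0    |       1       | 1
0 | 1 | 1 | 0 |    1    |       0       |          0          |             0             |    0    |    1     |     0     |    0    |       0       | 1
0 | 1 | 1 | 1 |    1    |       1       |          1          |             1             |    1    |    0     |     1     |    0    |       1       | 1
1 | 0 | 0 | 0 |    0    |       0       |          1          |             1             |    0    |    1     |     0     |    0    |       0       | 0
1 | 0 | 0 | 1 |    0    |       0       |          1          |             1             |    0    |    1     |     0     |    0    |       1       | 1
1 | 0 | 1 | 0 |    1    |       0       |          1          |             1             |    0    |    1     |     0     |    0    |       0       | 0
1 | 0 | 1 | 1 |    1    |       1       |          0          |             1             |    0    |    1     |     0     |    0    |       1       | 1
1 | 1 | 0 | 0 |    0    |       0       |          1          |             1             |    0    |    1     |     0     |    0    |       0       | 0
1 | 1 | 0 | 1 |    0    |       0       |          1          |             1             |    1    |    0     |     1     |    0    |       1       | 1
1 | 1 | 1 | 0 |    1    |       0       |          1          |             1             |    0    |    1     |     0     |    0    |       0       | 0
1 | 1 | 1 | 1 |    1    |       1       |          0          |             0             |    1    |    0     |     1     |    0    |       1       | 1
The formula is true on 10 of the 16 rows.

10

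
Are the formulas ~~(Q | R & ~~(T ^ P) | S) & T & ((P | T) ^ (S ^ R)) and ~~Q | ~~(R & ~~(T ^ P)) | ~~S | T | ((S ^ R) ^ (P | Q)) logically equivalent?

P | Q | R | S | T | φ | ψ
- | - | - | - | - | - | -
1 | 1 | 1 | 1 | 1 | 1 | 1
1 | 1 | 1 | 1 | 0 | 0 | 1
1 | 1 | 1 | 0 | 1 | 0 | 1
1 | 1 | 1 | 0 | 0 | 0 | 1
1 | 1 | 0 | 1 | 1 | 0 | 1
1 | 1 | 0 | 1 | 0 | 0 | 1
1 | 1 | 0 | 0 | 1 | 1 | 1
1 | 1 | 0 | 0 | 0 | 0 | 1
1 | 0 | 1 | 1 | 1 | 1 | 1
1 | 0 | 1 | 1 | 0 | 0 | 1
1 | 0 | 1 | 0 | 1 | 0 | 1
1 | 0 | 1 | 0 | 0 | 0 | 1
1 | 0 | 0 | 1 | 1 | 0 | 1
1 | 0 | 0 | 1 | 0 | 0 | 1
1 | 0 | 0 | 0 | 1 | 0 | 1
1 | 0 | 0 | 0 | 0 | 0 | 1
0 | 1 | 1 | 1 | 1 | 1 | 1
0 | 1 | 1 | 1 | 0 | 0 | 1
0 | 1 | 1 | 0 | 1 | 0 | 1
0 | 1 | 1 | 0 | 0 | 0 | 1
0 | 1 | 0 | 1 | 1 | 0 | 1
0 | 1 | 0 | 1 | 0 | 0 | 1
0 | 1 | 0 | 0 | 1 | 1 | 1
0 | 1 | 0 | 0 | 0 | 0 | 1
0 | 0 | 1 | 1 | 1 | 1 | 1
0 | 0 | 1 | 1 | 0 | 0 | 1
0 | 0 | 1 | 0 | 1 | 0 | 1
0 | 0 | 1 | 0 | 0 | 0 | 1
0 | 0 | 0 | 1 | 1 | 0 | 1
0 | 0 | 0 | 1 | 0 | 0 | 1
0 | 0 | 0 | 0 | 1 | 0 | 1
0 | 0 | 0 | 0 | 0 | 0 | 0
The columns differ at P=1, Q=1, R=1, S=1, T=0 (φ=0, ψ=1), so they are not equivalent.

not equivalent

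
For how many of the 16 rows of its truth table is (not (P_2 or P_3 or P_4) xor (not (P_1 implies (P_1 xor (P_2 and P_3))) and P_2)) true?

P_1  P_2  P_3  P_4  |  (P_2 or P_3 or P_4)  not (P_2 or P_3 or P_4)  (P_2 and P_3)  (P_1 xor (P_2 and P_3))  φ
 F    F    F    F   |           F                      T                   F                   F             T
 F    F    F    T   |           T                      F                   F                   F             F
 F    F    T    F   |           T                      F                   F                   F             F
 F    F    T    T   |           T                      F                   F                   F             F
 F    T    F    F   |           T                      F                   F                   F             F
 F    T    F    T   |           T                      F                   F                   F             F
 F    T    T    F   |           T                      F                   T                   T             F
 F    T    T    T   |           T                      F                   T                   T             F
 T    F    F    F   |           F                      T                   F                   T             T
 T    F    F    T   |           T                      F                   F                   T             F
 T    F    T    F   |           T                      F                   F                   T             F
 T    F    T    T   |           T                      F                   F                   T             F
 T    T    F    F   |           T                      F                   F                   T             F
 T    T    F    T   |           T                      F                   F                   T             F
 T    T    T    F   |           T                      F                   T                   F             T
 T    T    T    T   |           T                      F                   T                   F             T
The formula is true on 4 of the 16 rows.

4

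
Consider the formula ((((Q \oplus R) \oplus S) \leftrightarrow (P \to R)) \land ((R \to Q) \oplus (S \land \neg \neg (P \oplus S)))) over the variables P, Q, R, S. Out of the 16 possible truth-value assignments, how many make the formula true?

4

P | Q | R | S || (Q \oplus R) | ((Q \oplus R) \oplus S) | (P \to R) | (R \to Q) | (P \oplus S) | \neg (P \oplus S) | \neg \neg (P \oplus S) | φ
T | T | T | T ||      F       |            T            |     T     |     T     |      F       |         T         |           F            | T
T | T | T | F ||      F       |            F            |     T     |     T     |      T       |         F         |           T            | F
T | T | F | T ||      T       |            F            |     F     |     T     |      F       |         T         |           F            | T
T | T | F | F ||      T       |            T            |     F     |     T     |      T       |         F         |           T            | F
T | F | T | T ||      T       |            F            |     T     |     F     |      F       |         T         |           F            | F
T | F | T | F ||      T       |            T            |     T     |     F     |      T       |         F         |           T            | F
T | F | F | T ||      F       |            T            |     F     |     T     |      F       |         T         |           F            | F
T | F | F | F ||      F       |            F            |     F     |     T     |      T       |         F         |           T            | T
F | T | T | T ||      F       |            T            |     T     |     T     |      T       |         F         |           T            | F
F | T | T | F ||      F       |            F            |     T     |     T     |      F       |         T         |           F            | F
F | T | F | T ||      T       |            F            |     T     |     T     |      T       |         F         |           T            | F
F | T | F | F ||      T       |            T            |     T     |     T     |      F       |         T         |           F            | T
F | F | T | T ||      T       |            F            |     T     |     F     |      T       |         F         |           T            | F
F | F | T | F ||      T       |            T            |     T     |     F     |      F       |         T         |           F            | F
F | F | F | T ||      F       |            T            |     T     |     T     |      T       |         F         |           T            | F
F | F | F | F ||      F       |            F            |     T     |     T     |      F       |         T         |           F            | F
The formula is true on 4 of the 16 rows.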